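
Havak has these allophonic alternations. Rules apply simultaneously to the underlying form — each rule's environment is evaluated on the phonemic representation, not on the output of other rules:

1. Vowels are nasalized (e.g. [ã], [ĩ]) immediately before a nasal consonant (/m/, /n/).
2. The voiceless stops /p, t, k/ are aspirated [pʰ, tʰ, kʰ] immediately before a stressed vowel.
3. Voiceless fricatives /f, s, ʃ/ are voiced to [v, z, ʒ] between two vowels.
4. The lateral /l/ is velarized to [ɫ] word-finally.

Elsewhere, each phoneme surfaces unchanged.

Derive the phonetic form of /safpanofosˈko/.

[safpãnovosˈkʰo]

/s/ (word-initial) is in the target of rule 3 but the environment (between two vowels) is not met → [s].
/a/ — between /s/ and /f/; rule 1 does not apply here → [a].
/f/ (between /a/ and /p/) is in the target of rule 3 but the environment (between two vowels) is not met → [f].
/p/ (between /f/ and /a/) fails the environment for rule 2, so it stays [p].
/a/ — between /p/ and /n/, before a nasal consonant — surfaces as [ã] (rule 1).
/n/ stays [n].
/o/ (between /n/ and /f/) fails the environment for rule 1, so it stays [o].
Rule 3 applies to /f/ (between /o/ and /o/: between two vowels) → [v].
/o/ (between /f/ and /s/): rule 1 targets it, but not before a nasal consonant → unchanged [o].
/s/ — between /o/ and /k/; rule 3 does not apply here → [s].
/k/ meets the environment for rule 2 (immediately before a stressed vowel) → [kʰ].
/o/ (word-final): rule 1 targets it, but not before a nasal consonant → unchanged [o].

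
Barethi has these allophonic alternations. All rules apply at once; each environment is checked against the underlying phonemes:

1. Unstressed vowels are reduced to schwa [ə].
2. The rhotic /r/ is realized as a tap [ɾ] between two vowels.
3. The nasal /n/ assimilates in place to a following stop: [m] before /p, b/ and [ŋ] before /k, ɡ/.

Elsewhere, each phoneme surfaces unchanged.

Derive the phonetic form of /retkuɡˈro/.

[rətkəɡˈro]

/r/ (word-initial) fails the environment for rule 2, so it stays [r].
/e/ — between /r/ and /t/, in an unstressed syllable — surfaces as [ə] (rule 1).
/t/ — not in any rule's target class → [t].
/k/ stays [k].
/u/ meets the environment for rule 1 (in an unstressed syllable) → [ə].
/ɡ/ stays [ɡ].
/r/ (between /ɡ/ and /o/) is in the target of rule 2 but the environment (between two vowels) is not met → [r].
/o/ (word-final) fails the environment for rule 1, so it stays [o].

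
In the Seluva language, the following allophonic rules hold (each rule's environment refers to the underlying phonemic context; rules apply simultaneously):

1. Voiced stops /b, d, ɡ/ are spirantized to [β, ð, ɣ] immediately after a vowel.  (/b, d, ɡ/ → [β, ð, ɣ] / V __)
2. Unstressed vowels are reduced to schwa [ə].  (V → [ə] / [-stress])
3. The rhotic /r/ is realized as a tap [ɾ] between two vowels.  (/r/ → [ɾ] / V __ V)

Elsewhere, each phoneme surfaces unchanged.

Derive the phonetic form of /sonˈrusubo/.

[sənˈrusəβə]

/s/ — not in any rule's target class → [s].
/o/ (between /s/ and /n/): in an unstressed syllable, so rule 2 applies → [ə].
/n/ (between /o/ and /r/): no rule targets it → [n].
/r/ — between /n/ and /u/; rule 3 does not apply here → [r].
/u/ (between /r/ and /s/) fails the environment for rule 2, so it stays [u].
/s/ (between /u/ and /u/): no rule targets it → [s].
/u/ — between /s/ and /b/, in an unstressed syllable — surfaces as [ə] (rule 2).
/b/ — between /u/ and /o/, immediately after a vowel — surfaces as [β] (rule 1).
/o/ (word-final): in an unstressed syllable, so rule 2 applies → [ə].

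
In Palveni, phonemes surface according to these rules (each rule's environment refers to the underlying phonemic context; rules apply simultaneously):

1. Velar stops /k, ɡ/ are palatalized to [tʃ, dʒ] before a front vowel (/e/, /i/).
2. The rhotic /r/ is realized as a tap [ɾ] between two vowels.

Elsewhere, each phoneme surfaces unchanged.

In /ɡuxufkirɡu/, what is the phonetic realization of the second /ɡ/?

/ɡ/ — between /r/ and /u/; rule 1 does not apply here → [ɡ].

[ɡ]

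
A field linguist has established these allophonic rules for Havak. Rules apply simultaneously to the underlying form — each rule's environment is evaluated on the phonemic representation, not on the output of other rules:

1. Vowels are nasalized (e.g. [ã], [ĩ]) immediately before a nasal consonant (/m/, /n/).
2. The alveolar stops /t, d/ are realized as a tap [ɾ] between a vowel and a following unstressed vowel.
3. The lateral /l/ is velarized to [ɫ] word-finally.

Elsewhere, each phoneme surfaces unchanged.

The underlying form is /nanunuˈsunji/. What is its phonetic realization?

[nãnũnuˈsũnji]

/n/ (word-initial) is unaffected → [n].
/a/ (between /n/ and /n/): before a nasal consonant, so rule 1 applies → [ã].
/n/ — not in any rule's target class → [n].
/u/ (between /n/ and /n/) occurs before a nasal consonant → [ũ] by rule 1.
/n/ stays [n].
/u/ (between /n/ and /s/): rule 1 targets it, but not before a nasal consonant → unchanged [u].
/s/ (between /u/ and /u/) is unaffected → [s].
Rule 1 applies to /u/ (between /s/ and /n/: before a nasal consonant) → [ũ].
/n/ — not in any rule's target class → [n].
/j/ (between /n/ and /i/) is unaffected → [j].
/i/ — word-final; rule 1 does not apply here → [i].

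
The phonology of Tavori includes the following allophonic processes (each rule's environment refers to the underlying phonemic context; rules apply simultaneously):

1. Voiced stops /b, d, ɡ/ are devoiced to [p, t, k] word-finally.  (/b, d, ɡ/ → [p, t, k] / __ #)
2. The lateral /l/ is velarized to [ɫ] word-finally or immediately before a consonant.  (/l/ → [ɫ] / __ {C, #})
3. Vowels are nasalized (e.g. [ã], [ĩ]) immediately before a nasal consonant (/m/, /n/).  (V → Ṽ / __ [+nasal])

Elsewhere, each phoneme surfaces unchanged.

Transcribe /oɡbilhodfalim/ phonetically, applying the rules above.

[oɡbiɫhodfalĩm]

/o/ — word-initial; rule 3 does not apply here → [o].
/ɡ/ (between /o/ and /b/) fails the environment for rule 1, so it stays [ɡ].
/b/ (between /ɡ/ and /i/) is in the target of rule 1 but the environment (word-finally) is not met → [b].
/i/ (between /b/ and /l/) is in the target of rule 3 but the environment (before a nasal consonant) is not met → [i].
/l/ meets the environment for rule 2 (word-finally or immediately before a consonant) → [ɫ].
/o/ (between /h/ and /d/) is in the target of rule 3 but the environment (before a nasal consonant) is not met → [o].
/d/ (between /o/ and /f/): rule 1 targets it, but not word-finally → unchanged [d].
/a/ (between /f/ and /l/) is in the target of rule 3 but the environment (before a nasal consonant) is not met → [a].
/l/ (between /a/ and /i/) is in the target of rule 2 but the environment (word-finally or immediately before a consonant) is not met → [l].
/i/ — between /l/ and /m/, before a nasal consonant — surfaces as [ĩ] (rule 3).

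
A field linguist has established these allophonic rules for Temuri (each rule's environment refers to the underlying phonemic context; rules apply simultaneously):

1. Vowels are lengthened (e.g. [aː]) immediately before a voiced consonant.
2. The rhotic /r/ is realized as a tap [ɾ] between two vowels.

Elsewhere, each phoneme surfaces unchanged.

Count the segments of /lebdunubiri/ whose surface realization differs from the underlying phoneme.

5

Segments that undergo a rule: /e/ → [eː] (rule 1); /u/ → [uː] (rule 1); /u/ → [uː] (rule 1); /i/ → [iː] (rule 1); /r/ → [ɾ] (rule 2).
All other segments surface unchanged.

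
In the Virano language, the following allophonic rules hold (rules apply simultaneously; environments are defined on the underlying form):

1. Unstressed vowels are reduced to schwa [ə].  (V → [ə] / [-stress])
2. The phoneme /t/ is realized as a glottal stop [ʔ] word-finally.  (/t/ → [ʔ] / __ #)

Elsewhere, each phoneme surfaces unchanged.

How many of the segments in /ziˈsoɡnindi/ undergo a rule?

3

Segments that undergo a rule: /i/ → [ə] (rule 1); /i/ → [ə] (rule 1); /i/ → [ə] (rule 1).
All other segments surface unchanged.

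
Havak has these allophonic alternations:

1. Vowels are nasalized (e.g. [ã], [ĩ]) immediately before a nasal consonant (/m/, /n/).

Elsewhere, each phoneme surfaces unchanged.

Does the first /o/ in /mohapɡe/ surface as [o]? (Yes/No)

Yes

/o/ — between /m/ and /h/; rule 1 does not apply here → [o].
The actual realization is [o], which matches [o].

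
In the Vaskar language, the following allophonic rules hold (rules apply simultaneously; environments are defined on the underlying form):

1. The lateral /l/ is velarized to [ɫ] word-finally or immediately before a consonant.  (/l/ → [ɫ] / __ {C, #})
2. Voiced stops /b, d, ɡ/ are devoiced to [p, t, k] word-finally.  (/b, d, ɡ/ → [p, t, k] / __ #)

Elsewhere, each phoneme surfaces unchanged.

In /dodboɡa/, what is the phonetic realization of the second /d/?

[d]

/d/ (between /o/ and /b/): rule 2 targets it, but not word-finally → unchanged [d].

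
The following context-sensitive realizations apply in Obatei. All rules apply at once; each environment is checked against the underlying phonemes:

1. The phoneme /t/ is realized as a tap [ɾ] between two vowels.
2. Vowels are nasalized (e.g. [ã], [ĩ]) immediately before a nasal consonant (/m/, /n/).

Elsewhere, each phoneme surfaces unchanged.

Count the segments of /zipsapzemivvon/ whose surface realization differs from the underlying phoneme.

2

Segments that undergo a rule: /e/ → [ẽ] (rule 2); /o/ → [õ] (rule 2).
All other segments surface unchanged.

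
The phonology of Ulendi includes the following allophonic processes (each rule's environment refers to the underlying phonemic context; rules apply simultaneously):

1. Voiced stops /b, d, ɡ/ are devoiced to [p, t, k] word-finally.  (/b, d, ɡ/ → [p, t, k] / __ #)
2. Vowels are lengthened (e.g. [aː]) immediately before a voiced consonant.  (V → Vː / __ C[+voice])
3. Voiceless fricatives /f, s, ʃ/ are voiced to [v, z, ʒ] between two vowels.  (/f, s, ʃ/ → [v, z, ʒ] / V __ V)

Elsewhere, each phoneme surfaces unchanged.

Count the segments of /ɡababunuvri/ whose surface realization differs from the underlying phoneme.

4

Segments that undergo a rule: /a/ → [aː] (rule 2); /a/ → [aː] (rule 2); /u/ → [uː] (rule 2); /u/ → [uː] (rule 2).
All other segments surface unchanged.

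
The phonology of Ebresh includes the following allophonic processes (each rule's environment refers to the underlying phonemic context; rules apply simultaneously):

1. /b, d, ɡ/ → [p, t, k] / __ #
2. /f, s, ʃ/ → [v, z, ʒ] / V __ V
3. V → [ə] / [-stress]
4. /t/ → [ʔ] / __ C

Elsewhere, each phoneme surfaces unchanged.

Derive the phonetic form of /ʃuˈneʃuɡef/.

[ʃəˈneʒəɡəf]

/ʃ/ (word-initial) fails the environment for rule 2, so it stays [ʃ].
/u/ (between /ʃ/ and /n/): in an unstressed syllable, so rule 3 applies → [ə].
/n/ (between /u/ and /e/): no rule targets it → [n].
/e/ (between /n/ and /ʃ/): rule 3 targets it, but not in an unstressed syllable → unchanged [e].
/ʃ/ — between /e/ and /u/, between two vowels — surfaces as [ʒ] (rule 2).
/u/ meets the environment for rule 3 (in an unstressed syllable) → [ə].
/ɡ/ (between /u/ and /e/): rule 1 targets it, but not word-finally → unchanged [ɡ].
/e/ (between /ɡ/ and /f/): in an unstressed syllable, so rule 3 applies → [ə].
/f/ (word-final): rule 2 targets it, but not between two vowels → unchanged [f].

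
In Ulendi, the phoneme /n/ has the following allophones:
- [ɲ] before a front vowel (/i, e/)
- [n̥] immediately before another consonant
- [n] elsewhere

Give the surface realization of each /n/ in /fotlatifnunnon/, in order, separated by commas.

[n], [n̥], [n], [n]

Occurrence 1 (position 9): no conditioning environment matches → elsewhere allophone [n].
Occurrence 2 (position 11): immediately before another consonant → [n̥].
Occurrence 3 (position 12): no conditioning environment matches → elsewhere allophone [n].
Occurrence 4 (position 14): no conditioning environment matches → elsewhere allophone [n].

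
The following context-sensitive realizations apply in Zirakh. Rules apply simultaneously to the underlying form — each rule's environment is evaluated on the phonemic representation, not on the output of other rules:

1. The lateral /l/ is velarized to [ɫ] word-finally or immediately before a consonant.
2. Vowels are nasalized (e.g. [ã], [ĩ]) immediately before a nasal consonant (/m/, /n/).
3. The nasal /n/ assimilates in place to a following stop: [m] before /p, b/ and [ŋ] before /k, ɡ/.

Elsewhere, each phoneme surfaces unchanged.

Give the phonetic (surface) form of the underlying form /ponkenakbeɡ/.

/p/ stays [p].
/o/ (between /p/ and /n/) occurs before a nasal consonant → [õ] by rule 2.
Rule 3 applies to /n/ (between /o/ and /k/: before a labial or velar stop) → [ŋ].
/k/ (between /n/ and /e/) is unaffected → [k].
/e/ meets the environment for rule 2 (before a nasal consonant) → [ẽ].
/n/ (between /e/ and /a/): rule 3 targets it, but not before a labial or velar stop → unchanged [n].
/a/ (between /n/ and /k/): rule 2 targets it, but not before a nasal consonant → unchanged [a].
/k/ (between /a/ and /b/) is unaffected → [k].
/b/ (between /k/ and /e/): no rule targets it → [b].
/e/ — between /b/ and /ɡ/; rule 2 does not apply here → [e].
/ɡ/ (word-final) is unaffected → [ɡ].

[põŋkẽnakbeɡ]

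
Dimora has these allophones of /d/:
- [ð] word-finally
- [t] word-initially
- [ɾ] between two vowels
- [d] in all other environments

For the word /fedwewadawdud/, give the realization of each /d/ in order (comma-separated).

[d], [ɾ], [d], [ð]

Occurrence 1 (position 3): no conditioning environment matches → elsewhere allophone [d].
Occurrence 2 (position 8): between two vowels → [ɾ].
Occurrence 3 (position 11): no conditioning environment matches → elsewhere allophone [d].
Occurrence 4 (position 13): word-finally → [ð].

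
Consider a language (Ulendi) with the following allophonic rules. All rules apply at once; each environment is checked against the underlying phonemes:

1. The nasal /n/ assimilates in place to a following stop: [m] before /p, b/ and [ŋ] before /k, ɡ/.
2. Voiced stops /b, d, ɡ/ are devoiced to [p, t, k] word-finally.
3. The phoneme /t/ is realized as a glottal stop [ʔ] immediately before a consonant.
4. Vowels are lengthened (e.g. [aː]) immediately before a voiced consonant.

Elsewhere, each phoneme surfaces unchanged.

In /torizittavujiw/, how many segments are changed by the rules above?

6

Segments that undergo a rule: /o/ → [oː] (rule 4); /i/ → [iː] (rule 4); /t/ → [ʔ] (rule 3); /a/ → [aː] (rule 4); /u/ → [uː] (rule 4); /i/ → [iː] (rule 4).
All other segments surface unchanged.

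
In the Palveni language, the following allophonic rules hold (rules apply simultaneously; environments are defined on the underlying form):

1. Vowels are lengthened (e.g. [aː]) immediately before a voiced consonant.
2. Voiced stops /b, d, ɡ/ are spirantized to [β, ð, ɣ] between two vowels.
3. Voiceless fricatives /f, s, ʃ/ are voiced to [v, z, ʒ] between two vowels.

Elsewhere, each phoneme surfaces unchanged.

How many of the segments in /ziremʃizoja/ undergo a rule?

Segments that undergo a rule: /i/ → [iː] (rule 1); /e/ → [eː] (rule 1); /i/ → [iː] (rule 1); /o/ → [oː] (rule 1).
All other segments surface unchanged.

4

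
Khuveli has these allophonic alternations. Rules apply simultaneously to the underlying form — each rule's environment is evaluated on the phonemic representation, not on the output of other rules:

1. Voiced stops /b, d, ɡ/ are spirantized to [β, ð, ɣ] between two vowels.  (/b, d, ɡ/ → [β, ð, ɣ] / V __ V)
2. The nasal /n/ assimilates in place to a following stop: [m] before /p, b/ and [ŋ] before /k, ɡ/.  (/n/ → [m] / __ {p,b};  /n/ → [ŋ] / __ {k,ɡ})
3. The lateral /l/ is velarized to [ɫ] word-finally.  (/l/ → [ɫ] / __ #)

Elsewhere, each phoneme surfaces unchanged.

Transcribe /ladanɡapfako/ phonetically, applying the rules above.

[laðaŋɡapfako]

/l/ (word-initial): rule 3 targets it, but not word-finally → unchanged [l].
/a/ stays [a].
/d/ (between /a/ and /a/) occurs between two vowels → [ð] by rule 1.
/a/ (between /d/ and /n/) is unaffected → [a].
/n/ (between /a/ and /ɡ/): before a labial or velar stop, so rule 2 applies → [ŋ].
/ɡ/ (between /n/ and /a/): rule 1 targets it, but not between two vowels → unchanged [ɡ].
/a/ stays [a].
/p/ (between /a/ and /f/) is unaffected → [p].
/f/ stays [f].
/a/ stays [a].
/k/ stays [k].
/o/ — not in any rule's target class → [o].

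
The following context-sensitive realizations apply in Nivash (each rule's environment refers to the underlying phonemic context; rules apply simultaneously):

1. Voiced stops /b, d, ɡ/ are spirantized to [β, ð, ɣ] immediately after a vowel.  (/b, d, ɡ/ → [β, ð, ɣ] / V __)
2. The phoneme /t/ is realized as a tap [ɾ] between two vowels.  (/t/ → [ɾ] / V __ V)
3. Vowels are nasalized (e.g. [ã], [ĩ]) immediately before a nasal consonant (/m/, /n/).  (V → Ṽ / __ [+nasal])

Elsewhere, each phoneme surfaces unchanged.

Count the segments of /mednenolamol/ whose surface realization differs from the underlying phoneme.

Segments that undergo a rule: /d/ → [ð] (rule 1); /e/ → [ẽ] (rule 3); /a/ → [ã] (rule 3).
All other segments surface unchanged.

3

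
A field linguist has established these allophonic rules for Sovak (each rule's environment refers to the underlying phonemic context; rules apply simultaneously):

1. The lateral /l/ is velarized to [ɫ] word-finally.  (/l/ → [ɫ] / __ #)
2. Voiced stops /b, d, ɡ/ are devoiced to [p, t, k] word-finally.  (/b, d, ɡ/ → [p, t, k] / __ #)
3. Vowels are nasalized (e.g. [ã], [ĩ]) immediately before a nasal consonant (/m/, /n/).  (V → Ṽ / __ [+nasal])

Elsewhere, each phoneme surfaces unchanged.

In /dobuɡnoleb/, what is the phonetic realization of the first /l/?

[l]

/l/ (between /o/ and /e/) fails the environment for rule 1, so it stays [l].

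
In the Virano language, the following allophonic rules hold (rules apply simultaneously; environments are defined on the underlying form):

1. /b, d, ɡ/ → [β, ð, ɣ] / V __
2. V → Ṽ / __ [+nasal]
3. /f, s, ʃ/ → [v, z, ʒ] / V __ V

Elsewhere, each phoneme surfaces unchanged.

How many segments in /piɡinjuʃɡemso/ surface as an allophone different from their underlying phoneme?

Segments that undergo a rule: /ɡ/ → [ɣ] (rule 1); /i/ → [ĩ] (rule 2); /e/ → [ẽ] (rule 2).
All other segments surface unchanged.

3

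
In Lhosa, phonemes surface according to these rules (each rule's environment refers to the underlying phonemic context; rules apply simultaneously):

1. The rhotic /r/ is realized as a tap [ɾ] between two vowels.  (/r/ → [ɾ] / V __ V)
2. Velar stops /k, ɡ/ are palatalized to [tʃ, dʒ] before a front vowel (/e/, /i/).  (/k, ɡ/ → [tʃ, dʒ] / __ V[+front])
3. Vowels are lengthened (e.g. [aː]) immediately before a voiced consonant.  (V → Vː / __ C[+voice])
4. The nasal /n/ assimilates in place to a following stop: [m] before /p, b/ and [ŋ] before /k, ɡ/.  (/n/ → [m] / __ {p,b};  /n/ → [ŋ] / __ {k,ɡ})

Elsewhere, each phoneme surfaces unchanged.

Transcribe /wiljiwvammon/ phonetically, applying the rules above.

[wiːljiːwvaːmmoːn]

/w/ stays [w].
/i/ (between /w/ and /l/): before a voiced consonant, so rule 3 applies → [iː].
/l/ stays [l].
/j/ (between /l/ and /i/): no rule targets it → [j].
/i/ — between /j/ and /w/, before a voiced consonant — surfaces as [iː] (rule 3).
/w/ (between /i/ and /v/) is unaffected → [w].
/v/ (between /w/ and /a/) is unaffected → [v].
/a/ — between /v/ and /m/, before a voiced consonant — surfaces as [aː] (rule 3).
/m/ (between /a/ and /m/): no rule targets it → [m].
/m/ (between /m/ and /o/) is unaffected → [m].
/o/ meets the environment for rule 3 (before a voiced consonant) → [oː].
/n/ — word-final; rule 4 does not apply here → [n].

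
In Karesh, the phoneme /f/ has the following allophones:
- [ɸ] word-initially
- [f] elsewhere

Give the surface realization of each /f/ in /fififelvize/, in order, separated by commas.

[ɸ], [f], [f]

Occurrence 1 (position 1): word-initially → [ɸ].
Occurrence 2 (position 3): no conditioning environment matches → elsewhere allophone [f].
Occurrence 3 (position 5): no conditioning environment matches → elsewhere allophone [f].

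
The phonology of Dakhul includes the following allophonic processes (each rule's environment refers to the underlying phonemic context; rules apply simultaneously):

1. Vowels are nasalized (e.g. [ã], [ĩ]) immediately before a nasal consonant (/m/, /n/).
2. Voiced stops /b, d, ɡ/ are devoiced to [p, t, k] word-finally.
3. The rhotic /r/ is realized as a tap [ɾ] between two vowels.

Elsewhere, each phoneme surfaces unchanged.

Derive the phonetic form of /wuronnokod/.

/w/ (word-initial) is unaffected → [w].
/u/ (between /w/ and /r/): rule 1 targets it, but not before a nasal consonant → unchanged [u].
Rule 3 applies to /r/ (between /u/ and /o/: between two vowels) → [ɾ].
/o/ — between /r/ and /n/, before a nasal consonant — surfaces as [õ] (rule 1).
/n/ stays [n].
/n/ (between /n/ and /o/): no rule targets it → [n].
/o/ (between /n/ and /k/) is in the target of rule 1 but the environment (before a nasal consonant) is not met → [o].
/k/ (between /o/ and /o/): no rule targets it → [k].
/o/ (between /k/ and /d/) is in the target of rule 1 but the environment (before a nasal consonant) is not met → [o].
Rule 2 applies to /d/ (word-final: word-finally) → [t].

[wuɾõnnokot]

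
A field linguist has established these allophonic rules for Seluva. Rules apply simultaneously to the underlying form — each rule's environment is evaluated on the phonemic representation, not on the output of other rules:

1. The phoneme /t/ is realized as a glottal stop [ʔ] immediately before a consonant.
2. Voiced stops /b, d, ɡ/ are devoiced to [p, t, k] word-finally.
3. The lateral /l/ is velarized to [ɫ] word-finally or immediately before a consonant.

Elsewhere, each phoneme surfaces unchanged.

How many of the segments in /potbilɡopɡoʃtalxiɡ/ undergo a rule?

Segments that undergo a rule: /t/ → [ʔ] (rule 1); /l/ → [ɫ] (rule 3); /l/ → [ɫ] (rule 3); /ɡ/ → [k] (rule 2).
All other segments surface unchanged.

4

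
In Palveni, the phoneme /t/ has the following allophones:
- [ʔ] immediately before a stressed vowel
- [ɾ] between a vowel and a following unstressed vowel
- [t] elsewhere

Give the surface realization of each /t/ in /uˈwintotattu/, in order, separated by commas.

Occurrence 1 (position 5): no conditioning environment matches → elsewhere allophone [t].
Occurrence 2 (position 7): between a vowel and a following unstressed vowel → [ɾ].
Occurrence 3 (position 9): no conditioning environment matches → elsewhere allophone [t].
Occurrence 4 (position 10): no conditioning environment matches → elsewhere allophone [t].

[t], [ɾ], [t], [t]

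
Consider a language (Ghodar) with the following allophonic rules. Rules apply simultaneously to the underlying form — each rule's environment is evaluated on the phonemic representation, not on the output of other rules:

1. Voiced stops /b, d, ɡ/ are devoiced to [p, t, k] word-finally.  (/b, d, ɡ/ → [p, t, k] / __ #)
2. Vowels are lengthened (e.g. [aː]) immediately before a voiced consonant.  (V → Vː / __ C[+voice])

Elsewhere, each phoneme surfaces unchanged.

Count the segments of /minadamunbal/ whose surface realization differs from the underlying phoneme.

Segments that undergo a rule: /i/ → [iː] (rule 2); /a/ → [aː] (rule 2); /a/ → [aː] (rule 2); /u/ → [uː] (rule 2); /a/ → [aː] (rule 2).
All other segments surface unchanged.

5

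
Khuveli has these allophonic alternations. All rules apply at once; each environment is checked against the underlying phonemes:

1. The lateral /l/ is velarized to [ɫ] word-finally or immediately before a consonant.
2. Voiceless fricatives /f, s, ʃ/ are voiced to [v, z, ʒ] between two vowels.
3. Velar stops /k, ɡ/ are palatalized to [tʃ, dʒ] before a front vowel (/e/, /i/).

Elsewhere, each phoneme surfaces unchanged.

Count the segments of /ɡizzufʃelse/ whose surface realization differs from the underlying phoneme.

2

Segments that undergo a rule: /ɡ/ → [dʒ] (rule 3); /l/ → [ɫ] (rule 1).
All other segments surface unchanged.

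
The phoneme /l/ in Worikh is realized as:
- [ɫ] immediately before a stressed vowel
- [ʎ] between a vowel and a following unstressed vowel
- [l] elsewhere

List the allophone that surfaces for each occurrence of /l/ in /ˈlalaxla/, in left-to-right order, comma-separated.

[ɫ], [ʎ], [l]

Occurrence 1 (position 1): immediately before a stressed vowel → [ɫ].
Occurrence 2 (position 3): between a vowel and a following unstressed vowel → [ʎ].
Occurrence 3 (position 6): no conditioning environment matches → elsewhere allophone [l].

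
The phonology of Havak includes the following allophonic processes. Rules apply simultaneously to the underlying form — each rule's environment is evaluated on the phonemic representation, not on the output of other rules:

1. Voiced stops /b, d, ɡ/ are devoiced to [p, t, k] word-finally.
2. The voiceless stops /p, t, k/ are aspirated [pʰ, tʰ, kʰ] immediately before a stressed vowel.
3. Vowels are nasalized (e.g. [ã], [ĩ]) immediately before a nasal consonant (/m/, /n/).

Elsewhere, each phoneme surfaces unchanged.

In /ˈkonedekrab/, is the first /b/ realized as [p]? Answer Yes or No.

Yes

/b/ (word-final) occurs word-finally → [p] by rule 1.
The actual realization is [p], which matches [p].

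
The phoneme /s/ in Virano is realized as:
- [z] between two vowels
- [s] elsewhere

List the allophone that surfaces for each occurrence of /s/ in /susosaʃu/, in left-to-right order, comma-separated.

[s], [z], [z]

Occurrence 1 (position 1): no conditioning environment matches → elsewhere allophone [s].
Occurrence 2 (position 3): between two vowels → [z].
Occurrence 3 (position 5): between two vowels → [z].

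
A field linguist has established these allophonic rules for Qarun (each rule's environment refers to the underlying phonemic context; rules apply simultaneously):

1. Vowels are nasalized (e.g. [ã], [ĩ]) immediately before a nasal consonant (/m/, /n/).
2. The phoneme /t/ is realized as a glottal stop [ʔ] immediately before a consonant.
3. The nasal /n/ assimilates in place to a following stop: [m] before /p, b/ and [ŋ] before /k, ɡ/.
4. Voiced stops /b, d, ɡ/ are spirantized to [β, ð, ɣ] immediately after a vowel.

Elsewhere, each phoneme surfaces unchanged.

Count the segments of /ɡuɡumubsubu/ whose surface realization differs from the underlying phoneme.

4

Segments that undergo a rule: /ɡ/ → [ɣ] (rule 4); /u/ → [ũ] (rule 1); /b/ → [β] (rule 4); /b/ → [β] (rule 4).
All other segments surface unchanged.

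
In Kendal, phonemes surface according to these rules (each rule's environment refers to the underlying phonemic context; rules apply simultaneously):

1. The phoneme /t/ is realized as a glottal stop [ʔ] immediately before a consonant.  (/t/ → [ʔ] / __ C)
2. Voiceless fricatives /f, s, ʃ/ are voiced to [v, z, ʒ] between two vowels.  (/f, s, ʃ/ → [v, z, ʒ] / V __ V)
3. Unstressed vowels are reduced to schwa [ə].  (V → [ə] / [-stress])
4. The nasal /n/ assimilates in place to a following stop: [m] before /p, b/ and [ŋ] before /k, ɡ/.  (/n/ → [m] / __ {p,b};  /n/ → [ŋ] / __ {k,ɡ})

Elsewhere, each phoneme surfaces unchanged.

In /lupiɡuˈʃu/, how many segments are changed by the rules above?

Segments that undergo a rule: /u/ → [ə] (rule 3); /i/ → [ə] (rule 3); /u/ → [ə] (rule 3); /ʃ/ → [ʒ] (rule 2).
All other segments surface unchanged.

4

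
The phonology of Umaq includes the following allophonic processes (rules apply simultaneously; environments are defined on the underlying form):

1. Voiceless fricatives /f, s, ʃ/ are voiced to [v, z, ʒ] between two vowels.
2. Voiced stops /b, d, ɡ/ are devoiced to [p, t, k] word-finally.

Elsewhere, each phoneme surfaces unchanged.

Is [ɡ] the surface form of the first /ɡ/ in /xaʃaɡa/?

/ɡ/ (between /a/ and /a/) is in the target of rule 2 but the environment (word-finally) is not met → [ɡ].
The actual realization is [ɡ], which matches [ɡ].

Yes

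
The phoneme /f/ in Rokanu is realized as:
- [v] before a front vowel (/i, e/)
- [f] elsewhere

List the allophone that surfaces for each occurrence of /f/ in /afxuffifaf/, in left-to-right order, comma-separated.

Occurrence 1 (position 2): no conditioning environment matches → elsewhere allophone [f].
Occurrence 2 (position 5): no conditioning environment matches → elsewhere allophone [f].
Occurrence 3 (position 6): before a front vowel (/i, e/) → [v].
Occurrence 4 (position 8): no conditioning environment matches → elsewhere allophone [f].
Occurrence 5 (position 10): no conditioning environment matches → elsewhere allophone [f].

[f], [f], [v], [f], [f]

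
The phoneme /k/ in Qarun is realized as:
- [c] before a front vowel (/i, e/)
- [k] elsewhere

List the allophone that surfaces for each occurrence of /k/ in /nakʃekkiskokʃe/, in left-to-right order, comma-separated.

[k], [k], [c], [k], [k]

Occurrence 1 (position 3): no conditioning environment matches → elsewhere allophone [k].
Occurrence 2 (position 6): no conditioning environment matches → elsewhere allophone [k].
Occurrence 3 (position 7): before a front vowel → [c].
Occurrence 4 (position 10): no conditioning environment matches → elsewhere allophone [k].
Occurrence 5 (position 12): no conditioning environment matches → elsewhere allophone [k].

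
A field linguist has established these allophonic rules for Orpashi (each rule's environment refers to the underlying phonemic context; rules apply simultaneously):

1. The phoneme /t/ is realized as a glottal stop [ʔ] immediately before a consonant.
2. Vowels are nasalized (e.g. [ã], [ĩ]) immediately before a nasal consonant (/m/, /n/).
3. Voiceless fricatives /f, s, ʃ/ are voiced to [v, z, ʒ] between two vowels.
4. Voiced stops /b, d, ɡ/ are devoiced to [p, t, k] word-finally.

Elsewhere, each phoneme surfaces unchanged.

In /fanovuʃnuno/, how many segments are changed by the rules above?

Segments that undergo a rule: /a/ → [ã] (rule 2); /u/ → [ũ] (rule 2).
All other segments surface unchanged.

2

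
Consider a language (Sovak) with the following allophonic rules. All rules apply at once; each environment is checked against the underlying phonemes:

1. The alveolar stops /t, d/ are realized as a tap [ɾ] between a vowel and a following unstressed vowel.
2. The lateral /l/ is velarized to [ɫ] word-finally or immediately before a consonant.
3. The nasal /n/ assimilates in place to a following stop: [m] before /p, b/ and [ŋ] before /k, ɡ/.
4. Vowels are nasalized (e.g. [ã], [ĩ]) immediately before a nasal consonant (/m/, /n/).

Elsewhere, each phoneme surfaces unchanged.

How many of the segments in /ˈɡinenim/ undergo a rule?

3

Segments that undergo a rule: /i/ → [ĩ] (rule 4); /e/ → [ẽ] (rule 4); /i/ → [ĩ] (rule 4).
All other segments surface unchanged.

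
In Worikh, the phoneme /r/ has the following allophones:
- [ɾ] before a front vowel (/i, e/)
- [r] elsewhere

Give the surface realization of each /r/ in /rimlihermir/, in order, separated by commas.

Occurrence 1 (position 1): before a front vowel (/i, e/) → [ɾ].
Occurrence 2 (position 8): no conditioning environment matches → elsewhere allophone [r].
Occurrence 3 (position 11): no conditioning environment matches → elsewhere allophone [r].

[ɾ], [r], [r]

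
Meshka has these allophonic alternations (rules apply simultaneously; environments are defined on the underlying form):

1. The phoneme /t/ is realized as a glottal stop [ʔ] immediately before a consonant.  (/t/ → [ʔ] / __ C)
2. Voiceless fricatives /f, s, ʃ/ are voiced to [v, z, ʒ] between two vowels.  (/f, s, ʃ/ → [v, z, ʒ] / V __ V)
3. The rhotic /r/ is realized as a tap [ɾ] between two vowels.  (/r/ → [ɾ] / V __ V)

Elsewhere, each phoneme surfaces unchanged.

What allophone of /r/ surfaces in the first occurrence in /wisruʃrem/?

[r]

/r/ (between /s/ and /u/) fails the environment for rule 3, so it stays [r].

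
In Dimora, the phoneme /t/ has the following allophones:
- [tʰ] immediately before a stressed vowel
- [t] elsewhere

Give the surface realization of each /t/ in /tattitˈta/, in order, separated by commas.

Occurrence 1 (position 1): no conditioning environment matches → elsewhere allophone [t].
Occurrence 2 (position 3): no conditioning environment matches → elsewhere allophone [t].
Occurrence 3 (position 4): no conditioning environment matches → elsewhere allophone [t].
Occurrence 4 (position 6): no conditioning environment matches → elsewhere allophone [t].
Occurrence 5 (position 7): immediately before a stressed vowel → [tʰ].

[t], [t], [t], [t], [tʰ]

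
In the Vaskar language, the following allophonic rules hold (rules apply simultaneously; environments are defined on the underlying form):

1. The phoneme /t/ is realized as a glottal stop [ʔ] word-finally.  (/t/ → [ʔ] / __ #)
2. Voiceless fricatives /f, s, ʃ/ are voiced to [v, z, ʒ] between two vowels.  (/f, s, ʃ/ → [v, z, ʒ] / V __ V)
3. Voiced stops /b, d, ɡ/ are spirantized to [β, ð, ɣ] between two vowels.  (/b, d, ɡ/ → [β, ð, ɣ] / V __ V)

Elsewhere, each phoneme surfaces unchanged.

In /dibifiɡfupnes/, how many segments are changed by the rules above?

Segments that undergo a rule: /b/ → [β] (rule 3); /f/ → [v] (rule 2).
All other segments surface unchanged.

2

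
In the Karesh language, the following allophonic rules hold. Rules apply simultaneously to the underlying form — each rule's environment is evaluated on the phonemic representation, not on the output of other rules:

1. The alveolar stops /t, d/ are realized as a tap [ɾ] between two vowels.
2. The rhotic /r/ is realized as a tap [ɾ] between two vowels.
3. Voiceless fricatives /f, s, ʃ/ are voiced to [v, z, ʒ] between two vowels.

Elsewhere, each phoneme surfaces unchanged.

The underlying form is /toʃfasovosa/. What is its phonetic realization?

/t/ (word-initial) fails the environment for rule 1, so it stays [t].
/o/ (between /t/ and /ʃ/) is unaffected → [o].
/ʃ/ — between /o/ and /f/; rule 3 does not apply here → [ʃ].
/f/ (between /ʃ/ and /a/): rule 3 targets it, but not between two vowels → unchanged [f].
/a/ (between /f/ and /s/): no rule targets it → [a].
/s/ — between /a/ and /o/, between two vowels — surfaces as [z] (rule 3).
/o/ stays [o].
/v/ stays [v].
/o/ stays [o].
/s/ (between /o/ and /a/): between two vowels, so rule 3 applies → [z].
/a/ stays [a].

[toʃfazovoza]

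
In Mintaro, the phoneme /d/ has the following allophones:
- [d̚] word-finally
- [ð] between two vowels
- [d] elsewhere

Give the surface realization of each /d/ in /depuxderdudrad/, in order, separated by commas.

Occurrence 1 (position 1): no conditioning environment matches → elsewhere allophone [d].
Occurrence 2 (position 6): no conditioning environment matches → elsewhere allophone [d].
Occurrence 3 (position 9): no conditioning environment matches → elsewhere allophone [d].
Occurrence 4 (position 11): no conditioning environment matches → elsewhere allophone [d].
Occurrence 5 (position 14): word-finally → [d̚].

[d], [d], [d], [d], [d̚]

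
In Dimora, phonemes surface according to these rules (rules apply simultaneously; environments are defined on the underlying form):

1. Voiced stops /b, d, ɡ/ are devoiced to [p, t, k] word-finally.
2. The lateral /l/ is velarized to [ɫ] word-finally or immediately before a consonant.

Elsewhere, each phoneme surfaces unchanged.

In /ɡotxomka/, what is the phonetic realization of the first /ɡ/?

[ɡ]

/ɡ/ — word-initial; rule 1 does not apply here → [ɡ].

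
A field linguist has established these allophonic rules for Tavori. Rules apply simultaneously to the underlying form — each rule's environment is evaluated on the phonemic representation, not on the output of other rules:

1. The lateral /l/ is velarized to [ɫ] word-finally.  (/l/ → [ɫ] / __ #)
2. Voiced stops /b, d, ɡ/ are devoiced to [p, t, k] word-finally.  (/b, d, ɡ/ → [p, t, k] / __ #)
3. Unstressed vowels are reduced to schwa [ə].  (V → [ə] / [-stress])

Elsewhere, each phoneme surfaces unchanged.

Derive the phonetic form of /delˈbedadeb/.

[dəlˈbedədəp]

/d/ (word-initial): rule 2 targets it, but not word-finally → unchanged [d].
/e/ meets the environment for rule 3 (in an unstressed syllable) → [ə].
/l/ (between /e/ and /b/): rule 1 targets it, but not word-finally → unchanged [l].
/b/ (between /l/ and /e/) is in the target of rule 2 but the environment (word-finally) is not met → [b].
/e/ — between /b/ and /d/; rule 3 does not apply here → [e].
/d/ (between /e/ and /a/) is in the target of rule 2 but the environment (word-finally) is not met → [d].
/a/ — between /d/ and /d/, in an unstressed syllable — surfaces as [ə] (rule 3).
/d/ (between /a/ and /e/) fails the environment for rule 2, so it stays [d].
/e/ (between /d/ and /b/): in an unstressed syllable, so rule 3 applies → [ə].
/b/ (word-final) occurs word-finally → [p] by rule 2.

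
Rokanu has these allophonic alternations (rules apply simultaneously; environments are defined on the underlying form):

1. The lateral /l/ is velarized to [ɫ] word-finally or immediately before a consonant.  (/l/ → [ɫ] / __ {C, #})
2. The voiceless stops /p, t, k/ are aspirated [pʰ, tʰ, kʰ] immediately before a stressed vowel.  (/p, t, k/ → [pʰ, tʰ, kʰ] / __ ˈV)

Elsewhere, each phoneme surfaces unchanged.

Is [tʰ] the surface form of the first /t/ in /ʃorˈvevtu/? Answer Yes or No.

No

/t/ (between /v/ and /u/): rule 2 targets it, but not immediately before a stressed vowel → unchanged [t].
The actual realization is [t], not [tʰ].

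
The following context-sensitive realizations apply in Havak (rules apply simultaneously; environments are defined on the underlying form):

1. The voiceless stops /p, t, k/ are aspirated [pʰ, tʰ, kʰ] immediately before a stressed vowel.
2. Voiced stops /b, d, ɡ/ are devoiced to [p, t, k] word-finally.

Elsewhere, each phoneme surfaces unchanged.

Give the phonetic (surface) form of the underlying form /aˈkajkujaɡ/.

Rule 1 applies to /k/ (between /a/ and /a/: immediately before a stressed vowel) → [kʰ].
/k/ — between /j/ and /u/; rule 1 does not apply here → [k].
/ɡ/ (word-final): word-finally, so rule 2 applies → [k].

[aˈkʰajkujak]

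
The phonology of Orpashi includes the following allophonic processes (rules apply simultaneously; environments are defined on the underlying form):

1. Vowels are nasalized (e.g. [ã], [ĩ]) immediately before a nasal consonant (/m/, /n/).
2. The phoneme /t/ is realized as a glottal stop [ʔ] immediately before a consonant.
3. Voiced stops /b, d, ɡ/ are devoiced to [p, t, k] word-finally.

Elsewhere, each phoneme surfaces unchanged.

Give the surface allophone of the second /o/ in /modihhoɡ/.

[o]

/o/ (between /h/ and /ɡ/) is in the target of rule 1 but the environment (before a nasal consonant) is not met → [o].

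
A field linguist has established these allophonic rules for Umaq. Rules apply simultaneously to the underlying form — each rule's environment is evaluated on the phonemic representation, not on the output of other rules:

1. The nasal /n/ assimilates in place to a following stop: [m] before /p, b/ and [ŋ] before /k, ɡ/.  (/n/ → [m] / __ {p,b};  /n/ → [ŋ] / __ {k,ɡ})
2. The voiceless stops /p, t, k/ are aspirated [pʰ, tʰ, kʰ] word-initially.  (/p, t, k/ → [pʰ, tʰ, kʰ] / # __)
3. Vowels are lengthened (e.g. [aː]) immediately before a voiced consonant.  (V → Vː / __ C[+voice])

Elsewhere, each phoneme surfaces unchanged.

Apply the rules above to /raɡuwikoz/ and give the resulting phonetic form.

Rule 3 applies to /a/ (between /r/ and /ɡ/: before a voiced consonant) → [aː].
/u/ (between /ɡ/ and /w/): before a voiced consonant, so rule 3 applies → [uː].
/i/ (between /w/ and /k/) fails the environment for rule 3, so it stays [i].
/k/ (between /i/ and /o/) fails the environment for rule 2, so it stays [k].
/o/ meets the environment for rule 3 (before a voiced consonant) → [oː].

[raːɡuːwikoːz]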